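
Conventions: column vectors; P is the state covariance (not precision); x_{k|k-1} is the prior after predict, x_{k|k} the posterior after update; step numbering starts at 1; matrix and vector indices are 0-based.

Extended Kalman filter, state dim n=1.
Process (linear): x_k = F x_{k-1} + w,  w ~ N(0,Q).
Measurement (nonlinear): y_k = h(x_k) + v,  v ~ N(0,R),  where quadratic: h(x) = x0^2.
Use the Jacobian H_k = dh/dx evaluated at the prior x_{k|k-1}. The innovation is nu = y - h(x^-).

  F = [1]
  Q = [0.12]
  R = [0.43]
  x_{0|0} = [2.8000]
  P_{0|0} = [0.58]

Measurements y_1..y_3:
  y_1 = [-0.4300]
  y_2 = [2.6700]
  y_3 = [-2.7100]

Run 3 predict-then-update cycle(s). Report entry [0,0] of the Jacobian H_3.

H_jac[0,0] = 3.1361

step 1: x^-=[2.8000]  P^-=[0.7000]  H_jac=[5.6000]  S=[22.3820]  K=[0.1751]  nu=[-8.2700]  x^+=[1.3516]  P^+=[0.0134]
step 2: x^-=[1.3516]  P^-=[0.1334]  H_jac=[2.7032]  S=[1.4051]  K=[0.2567]  nu=[0.8432]  x^+=[1.5681]  P^+=[0.0408]
step 3: x^-=[1.5681]  P^-=[0.1608]  H_jac=[3.1361]  S=[2.0119]  K=[0.2507]  nu=[-5.1688]  x^+=[0.2722]  P^+=[0.0344]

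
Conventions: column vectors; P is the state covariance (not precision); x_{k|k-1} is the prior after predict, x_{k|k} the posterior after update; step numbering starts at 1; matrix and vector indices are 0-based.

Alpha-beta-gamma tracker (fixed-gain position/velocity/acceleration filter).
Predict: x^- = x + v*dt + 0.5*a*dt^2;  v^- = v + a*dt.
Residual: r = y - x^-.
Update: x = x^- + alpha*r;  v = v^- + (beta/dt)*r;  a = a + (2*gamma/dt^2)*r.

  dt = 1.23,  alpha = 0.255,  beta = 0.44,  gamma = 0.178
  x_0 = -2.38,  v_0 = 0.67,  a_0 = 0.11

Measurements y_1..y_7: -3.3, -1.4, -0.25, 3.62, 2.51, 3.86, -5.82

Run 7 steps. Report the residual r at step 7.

resid = -16.5223

step 1: x_pred=-1.4727  r=-1.8273  x^+=-1.9387  v^+=0.1516  a^+=-0.3200
step 2: x_pred=-1.9942  r=0.5942  x^+=-1.8427  v^+=-0.0294  a^+=-0.1802
step 3: x_pred=-2.0151  r=1.7651  x^+=-1.5650  v^+=0.3804  a^+=0.2352
step 4: x_pred=-0.9192  r=4.5392  x^+=0.2383  v^+=2.2935  a^+=1.3033
step 5: x_pred=4.0452  r=-1.5352  x^+=3.6537  v^+=3.3474  a^+=0.9421
step 6: x_pred=8.4836  r=-4.6236  x^+=7.3046  v^+=2.8521  a^+=-0.1459
step 7: x_pred=10.7023  r=-16.5223  x^+=6.4891  v^+=-3.2378  a^+=-4.0338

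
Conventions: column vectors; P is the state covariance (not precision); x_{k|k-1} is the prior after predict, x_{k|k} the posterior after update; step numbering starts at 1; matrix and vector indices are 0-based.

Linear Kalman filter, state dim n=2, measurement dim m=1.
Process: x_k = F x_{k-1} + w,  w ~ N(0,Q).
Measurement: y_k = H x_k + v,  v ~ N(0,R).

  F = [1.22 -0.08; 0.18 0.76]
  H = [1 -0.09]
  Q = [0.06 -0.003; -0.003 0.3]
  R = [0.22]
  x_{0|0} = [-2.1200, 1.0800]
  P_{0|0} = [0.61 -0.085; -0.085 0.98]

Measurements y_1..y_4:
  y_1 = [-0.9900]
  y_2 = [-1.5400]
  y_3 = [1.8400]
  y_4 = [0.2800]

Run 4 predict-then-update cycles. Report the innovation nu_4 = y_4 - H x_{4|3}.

innov = [0.1076]

step 1: x^-=[-2.6728, 0.4392]  P^-=[0.9908 -0.0062; -0.0062 0.8626]  S=[1.2189]  K=[0.8133; -0.0688]  nu=[1.7223]  x^+=[-1.2720, 0.3207]  P^+=[0.1845 0.0620; 0.0620 0.8568]
step 2: x^-=[-1.5775, 0.0148]  P^-=[0.3280 0.0420; 0.0420 0.8178]  S=[0.5471]  K=[0.5927; -0.0578]  nu=[0.0388]  x^+=[-1.5545, 0.0125]  P^+=[0.1359 0.0607; 0.0607 0.8160]
step 3: x^-=[-1.8975, -0.2703]  P^-=[0.2556 0.0327; 0.0327 0.7923]  S=[0.4761]  K=[0.5306; -0.0812]  nu=[3.7132]  x^+=[0.0728, -0.5717]  P^+=[0.1215 0.0532; 0.0532 0.7892]
step 4: x^-=[0.1345, -0.4214]  P^-=[0.2355 0.0242; 0.0242 0.7743]  S=[0.4575]  K=[0.5101; -0.0994]  nu=[0.1076]  x^+=[0.1894, -0.4321]  P^+=[0.1165 0.0474; 0.0474 0.7698]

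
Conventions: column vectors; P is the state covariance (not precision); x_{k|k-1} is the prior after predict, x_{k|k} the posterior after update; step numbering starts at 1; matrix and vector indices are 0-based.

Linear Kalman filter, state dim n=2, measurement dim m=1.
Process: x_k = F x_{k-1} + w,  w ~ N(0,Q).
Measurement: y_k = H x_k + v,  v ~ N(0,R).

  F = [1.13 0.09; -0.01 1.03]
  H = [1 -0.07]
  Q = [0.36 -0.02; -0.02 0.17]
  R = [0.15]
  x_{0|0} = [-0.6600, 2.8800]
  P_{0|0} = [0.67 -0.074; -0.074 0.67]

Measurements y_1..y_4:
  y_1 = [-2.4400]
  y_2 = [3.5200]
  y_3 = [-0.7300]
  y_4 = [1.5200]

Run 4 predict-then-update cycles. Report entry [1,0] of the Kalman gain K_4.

K[1,0] = 0.1773

step 1: x^-=[-0.4866, 2.9730]  P^-=[1.2059 -0.0515; -0.0515 0.8824]  S=[1.3674]  K=[0.8845; -0.0828]  nu=[-1.7453]  x^+=[-2.0303, 3.1176]  P^+=[0.1361 0.0487; 0.0487 0.8730]
step 2: x^-=[-2.0137, 3.2314]  P^-=[0.5507 0.1160; 0.1160 1.0952]  S=[0.6899]  K=[0.7866; 0.0570]  nu=[5.7599]  x^+=[2.5168, 3.5599]  P^+=[0.1239 0.0851; 0.0851 1.0929]
step 3: x^-=[3.1644, 3.6416]  P^-=[0.5444 0.1788; 0.1788 1.3278]  S=[0.6759]  K=[0.7870; 0.1271]  nu=[-3.6395]  x^+=[0.3003, 3.1790]  P^+=[0.1258 0.1112; 0.1112 1.3168]
step 4: x^-=[0.6254, 3.2714]  P^-=[0.5540 0.2300; 0.2300 1.5648]  S=[0.6794]  K=[0.7916; 0.1773]  nu=[1.1236]  x^+=[1.5149, 3.4707]  P^+=[0.1282 0.1346; 0.1346 1.5434]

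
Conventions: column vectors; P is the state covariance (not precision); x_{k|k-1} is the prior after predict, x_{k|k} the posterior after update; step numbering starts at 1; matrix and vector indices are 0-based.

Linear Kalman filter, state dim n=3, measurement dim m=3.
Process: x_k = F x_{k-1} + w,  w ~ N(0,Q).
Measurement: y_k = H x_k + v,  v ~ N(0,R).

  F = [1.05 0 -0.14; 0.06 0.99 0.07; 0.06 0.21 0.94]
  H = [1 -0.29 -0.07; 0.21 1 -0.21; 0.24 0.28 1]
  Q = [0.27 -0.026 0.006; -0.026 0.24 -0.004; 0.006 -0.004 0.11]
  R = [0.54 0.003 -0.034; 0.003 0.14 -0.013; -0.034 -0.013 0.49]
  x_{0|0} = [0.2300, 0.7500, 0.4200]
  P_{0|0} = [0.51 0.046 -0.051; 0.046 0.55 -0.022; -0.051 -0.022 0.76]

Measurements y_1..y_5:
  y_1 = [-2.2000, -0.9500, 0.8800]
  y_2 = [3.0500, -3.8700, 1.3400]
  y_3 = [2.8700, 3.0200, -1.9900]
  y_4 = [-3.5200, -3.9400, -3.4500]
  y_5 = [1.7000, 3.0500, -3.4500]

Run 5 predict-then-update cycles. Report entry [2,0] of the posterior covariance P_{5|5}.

step 1: x^-=[0.1827, 0.7857, 0.5661]  P^-=[0.8622 0.0462 -0.1010; 0.0462 0.7866 0.1416; -0.1010 0.1416 0.7943]  S=[1.4653 0.0324 -0.0800; 0.0324 0.9685 0.2149; -0.0800 0.2149 1.4327]  K=[0.5837 0.2187 0.0828; -0.1403 0.7657 0.1377; -0.0991 -0.1746 0.5858]  nu=[-2.1152, -1.6552, 0.0501]  x^+=[-1.4098, -0.1779, 1.0939]  P^+=[0.2984 -0.0403 -0.0425; -0.0403 0.1214 0.0379; -0.0425 0.0379 0.2923]
step 2: x^-=[-1.6335, -0.1841, 0.9063]  P^-=[0.6172 -0.0600 -0.0652; -0.0600 0.3616 0.0719; -0.0652 0.0719 0.3839]  S=[1.2363 -0.0089 -0.0411; -0.0089 0.4961 0.0781; -0.0411 0.0781 0.9387]  K=[0.5208 0.1648 0.0795; -0.1291 0.6536 0.1091; -0.0782 -0.1126 0.4197]  nu=[4.6935, -3.1525, 0.8773]  x^+=[0.3611, -2.7545, 1.2623]  P^+=[0.2653 -0.0392 -0.0336; -0.0392 0.1041 0.0296; -0.0336 0.0296 0.2095]
step 3: x^-=[0.2025, -2.6169, 0.6298]  P^-=[0.5765 -0.0583 -0.0472; -0.0583 0.3432 0.0555; -0.0472 0.0555 0.3076]  S=[1.1896 -0.0156 -0.0210; -0.0156 0.4785 0.0748; -0.0210 0.0748 0.8583]  K=[0.5052 0.1549 0.0860; -0.1257 0.6474 0.1008; -0.0661 -0.0998 0.3704]  nu=[1.9527, 5.7266, -1.9356]  x^+=[1.9093, 0.6497, -0.7877]  P^+=[0.2574 -0.0379 -0.0282; -0.0379 0.1023 0.0257; -0.0282 0.0257 0.1846]
step 4: x^-=[2.1151, 0.7026, -0.4894]  P^-=[0.5657 -0.0564 -0.0388; -0.0564 0.3409 0.0502; -0.0388 0.0502 0.2846]  S=[1.1759 -0.0176 -0.0114; -0.0176 0.4771 0.0754; -0.0114 0.0754 0.8358]  K=[0.5004 0.1521 0.0902; -0.1244 0.6476 0.0980; -0.0603 -0.0953 0.3539]  nu=[-5.4656, -5.1896, -3.6649]  x^+=[-1.7398, -2.3374, -0.9624]  P^+=[0.2550 -0.0373 -0.0255; -0.0373 0.1019 0.0242; -0.0255 0.0242 0.1761]
step 5: x^-=[-1.6920, -2.4858, -1.4999]  P^-=[0.5621 -0.0555 -0.0350; -0.0555 0.3404 0.0484; -0.0350 0.0484 0.2767]  S=[1.1711 -0.0182 -0.0072; -0.0182 0.4769 0.0759; -0.0072 0.0759 0.8286]  K=[0.4987 0.1511 0.0923; -0.1238 0.6479 0.0969; -0.0578 -0.0935 0.3482]  nu=[2.5661, 5.5761, -0.8480]  x^+=[0.3520, 0.7272, -2.4648]  P^+=[0.2542 -0.0370 -0.0243; -0.0370 0.1018 0.0237; -0.0243 0.0237 0.1730]

P_post[2,0] = -0.0243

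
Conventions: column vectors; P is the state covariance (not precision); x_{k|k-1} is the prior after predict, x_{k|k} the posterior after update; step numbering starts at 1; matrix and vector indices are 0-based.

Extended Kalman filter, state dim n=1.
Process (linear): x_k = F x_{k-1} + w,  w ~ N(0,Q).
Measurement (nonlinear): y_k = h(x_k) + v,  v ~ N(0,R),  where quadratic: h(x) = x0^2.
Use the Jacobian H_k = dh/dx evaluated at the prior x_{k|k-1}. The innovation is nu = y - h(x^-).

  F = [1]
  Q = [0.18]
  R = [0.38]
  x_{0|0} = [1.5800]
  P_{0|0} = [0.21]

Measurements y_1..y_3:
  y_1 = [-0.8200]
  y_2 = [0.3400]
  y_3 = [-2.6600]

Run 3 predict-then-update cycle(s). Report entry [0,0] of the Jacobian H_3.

H_jac[0,0] = 1.2108

step 1: x^-=[1.5800]  P^-=[0.3900]  H_jac=[3.1600]  S=[4.2744]  K=[0.2883]  nu=[-3.3164]  x^+=[0.6238]  P^+=[0.0347]
step 2: x^-=[0.6238]  P^-=[0.2147]  H_jac=[1.2476]  S=[0.7141]  K=[0.3750]  nu=[-0.0491]  x^+=[0.6054]  P^+=[0.1142]
step 3: x^-=[0.6054]  P^-=[0.2942]  H_jac=[1.2108]  S=[0.8113]  K=[0.4391]  nu=[-3.0265]  x^+=[-0.7235]  P^+=[0.1378]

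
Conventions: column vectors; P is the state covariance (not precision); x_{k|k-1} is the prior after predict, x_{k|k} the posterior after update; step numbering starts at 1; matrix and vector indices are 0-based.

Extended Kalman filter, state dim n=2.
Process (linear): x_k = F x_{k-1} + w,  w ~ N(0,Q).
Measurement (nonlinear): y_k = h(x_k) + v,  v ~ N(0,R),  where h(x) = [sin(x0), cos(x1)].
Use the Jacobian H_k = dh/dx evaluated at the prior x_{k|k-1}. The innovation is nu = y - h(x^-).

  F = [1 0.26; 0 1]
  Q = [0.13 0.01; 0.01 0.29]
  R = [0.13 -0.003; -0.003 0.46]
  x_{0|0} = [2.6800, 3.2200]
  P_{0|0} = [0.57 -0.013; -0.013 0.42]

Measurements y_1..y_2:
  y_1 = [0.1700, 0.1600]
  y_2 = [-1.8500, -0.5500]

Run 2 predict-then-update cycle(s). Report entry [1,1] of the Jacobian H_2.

H_jac[1,1] = 0.1436

step 1: x^-=[3.5172, 3.2200]  P^-=[0.7216 0.1062; 0.1062 0.7100]  H_jac=[-0.9303 0.0000; 0.0000 0.0783]  S=[0.7545 -0.0107; -0.0107 0.4644]  K=[-0.8898 -0.0027; -0.1293 0.1168]  nu=[0.5368, 1.1569]  x^+=[3.0365, 3.2857]  P^+=[0.1243 0.0184; 0.0184 0.6907]
step 2: x^-=[3.8907, 3.2857]  P^-=[0.3106 0.2080; 0.2080 0.9807]  H_jac=[-0.7323 0.0000; 0.0000 0.1436]  S=[0.2966 -0.0249; -0.0249 0.4802]  K=[-0.7651 0.0226; -0.4912 0.2678]  nu=[-1.1690, 0.4396]  x^+=[4.7950, 3.9777]  P^+=[0.1359 0.0883; 0.0883 0.8682]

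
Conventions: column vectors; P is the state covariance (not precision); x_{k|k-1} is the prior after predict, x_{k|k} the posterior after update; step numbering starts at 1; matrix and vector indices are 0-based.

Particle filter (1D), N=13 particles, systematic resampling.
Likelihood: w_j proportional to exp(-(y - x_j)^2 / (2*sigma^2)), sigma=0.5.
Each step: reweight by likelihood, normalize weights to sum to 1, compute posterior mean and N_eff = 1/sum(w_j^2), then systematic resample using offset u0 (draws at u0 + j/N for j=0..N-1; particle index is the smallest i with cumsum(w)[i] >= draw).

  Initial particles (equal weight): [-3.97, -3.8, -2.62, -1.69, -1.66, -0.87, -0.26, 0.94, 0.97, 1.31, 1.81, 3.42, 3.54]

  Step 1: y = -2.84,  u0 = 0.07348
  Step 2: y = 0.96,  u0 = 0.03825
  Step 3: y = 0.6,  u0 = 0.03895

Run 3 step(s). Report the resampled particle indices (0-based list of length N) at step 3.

step 1: w=[0.0609, 0.1240, 0.7108, 0.0556, 0.0483, 0.0003, 0.0000, 0.0000, 0.0000, 0.0000, 0.0000, 0.0000, 0.0000]  mean=-2.7498  Neff=1.8875  idx=[1, 1, 2, 2, 2, 2, 2, 2, 2, 2, 2, 3, 4]
step 2: w=[0.0000, 0.0000, 0.0000, 0.0000, 0.0000, 0.0000, 0.0000, 0.0000, 0.0000, 0.0000, 0.0000, 0.4216, 0.5784]  mean=-1.6727  Neff=1.9521  idx=[11, 11, 11, 11, 11, 12, 12, 12, 12, 12, 12, 12, 12]
step 3: w=[0.0645, 0.0645, 0.0645, 0.0645, 0.0645, 0.0847, 0.0847, 0.0847, 0.0847, 0.0847, 0.0847, 0.0847, 0.0847]  mean=-1.6697  Neff=12.7905  idx=[0, 1, 2, 4, 5, 6, 7, 8, 8, 9, 10, 11, 12]

resampled_idx = [0, 1, 2, 4, 5, 6, 7, 8, 8, 9, 10, 11, 12]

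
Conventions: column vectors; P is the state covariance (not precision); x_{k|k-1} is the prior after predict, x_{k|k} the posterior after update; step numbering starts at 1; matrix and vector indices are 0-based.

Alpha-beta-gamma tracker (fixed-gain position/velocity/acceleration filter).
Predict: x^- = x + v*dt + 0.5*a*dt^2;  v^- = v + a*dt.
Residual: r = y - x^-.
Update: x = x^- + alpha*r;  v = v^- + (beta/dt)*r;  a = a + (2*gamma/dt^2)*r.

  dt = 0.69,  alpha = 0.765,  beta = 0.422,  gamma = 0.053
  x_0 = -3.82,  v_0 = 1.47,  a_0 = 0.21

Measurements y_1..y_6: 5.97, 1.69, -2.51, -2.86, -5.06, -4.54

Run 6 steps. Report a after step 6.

step 1: x_pred=-2.7557  r=8.7257  x^+=3.9195  v^+=6.9515  a^+=2.1527
step 2: x_pred=9.2284  r=-7.5384  x^+=3.4615  v^+=3.8264  a^+=0.4743
step 3: x_pred=6.2147  r=-8.7247  x^+=-0.4597  v^+=-1.1823  a^+=-1.4681
step 4: x_pred=-1.6250  r=-1.2350  x^+=-2.5698  v^+=-2.9506  a^+=-1.7431
step 5: x_pred=-5.0206  r=-0.0394  x^+=-5.0508  v^+=-4.1774  a^+=-1.7519
step 6: x_pred=-8.3502  r=3.8102  x^+=-5.4354  v^+=-3.0559  a^+=-0.9036

a_post = -0.9036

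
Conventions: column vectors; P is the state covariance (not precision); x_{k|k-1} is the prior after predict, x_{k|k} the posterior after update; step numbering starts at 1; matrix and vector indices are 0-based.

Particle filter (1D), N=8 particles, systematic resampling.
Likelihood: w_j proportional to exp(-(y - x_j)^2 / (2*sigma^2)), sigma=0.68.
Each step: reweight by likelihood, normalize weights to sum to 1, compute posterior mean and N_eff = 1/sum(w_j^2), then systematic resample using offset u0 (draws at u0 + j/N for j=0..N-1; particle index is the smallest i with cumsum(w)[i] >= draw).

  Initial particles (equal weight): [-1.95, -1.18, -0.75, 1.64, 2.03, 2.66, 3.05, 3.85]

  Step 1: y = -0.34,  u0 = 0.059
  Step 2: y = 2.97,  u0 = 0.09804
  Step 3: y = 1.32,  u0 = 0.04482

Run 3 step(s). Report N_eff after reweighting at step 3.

N_eff = 8.0000

step 1: w=[0.0440, 0.3385, 0.6053, 0.0105, 0.0017, 0.0000, 0.0000, 0.0000]  mean=-0.9186  Neff=2.0703  idx=[1, 1, 1, 2, 2, 2, 2, 2]
step 2: w=[0.0051, 0.0051, 0.0051, 0.1970, 0.1970, 0.1970, 0.1970, 0.1970]  mean=-0.7565  Neff=5.1536  idx=[3, 4, 4, 5, 5, 6, 7, 7]
step 3: w=[0.1250, 0.1250, 0.1250, 0.1250, 0.1250, 0.1250, 0.1250, 0.1250]  mean=-0.7500  Neff=8.0000  idx=[0, 1, 2, 3, 4, 5, 6, 7]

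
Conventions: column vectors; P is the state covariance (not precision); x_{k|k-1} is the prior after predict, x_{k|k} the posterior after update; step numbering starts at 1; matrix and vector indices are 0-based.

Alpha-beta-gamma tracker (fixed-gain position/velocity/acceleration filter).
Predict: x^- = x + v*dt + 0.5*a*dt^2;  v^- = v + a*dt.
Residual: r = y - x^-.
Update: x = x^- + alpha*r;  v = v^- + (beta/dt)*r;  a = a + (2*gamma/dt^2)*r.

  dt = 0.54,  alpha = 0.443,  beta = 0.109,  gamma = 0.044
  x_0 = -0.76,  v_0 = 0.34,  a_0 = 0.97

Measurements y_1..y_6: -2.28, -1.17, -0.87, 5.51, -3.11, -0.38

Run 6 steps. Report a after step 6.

step 1: x_pred=-0.4350  r=-1.8450  x^+=-1.2523  v^+=0.4914  a^+=0.4132
step 2: x_pred=-0.9267  r=-0.2433  x^+=-1.0345  v^+=0.6654  a^+=0.3398
step 3: x_pred=-0.6256  r=-0.2444  x^+=-0.7339  v^+=0.7996  a^+=0.2660
step 4: x_pred=-0.2633  r=5.7733  x^+=2.2943  v^+=2.1086  a^+=2.0083
step 5: x_pred=3.7257  r=-6.8357  x^+=0.6975  v^+=1.8133  a^+=-0.0546
step 6: x_pred=1.6687  r=-2.0487  x^+=0.7611  v^+=1.3703  a^+=-0.6728

a_post = -0.6728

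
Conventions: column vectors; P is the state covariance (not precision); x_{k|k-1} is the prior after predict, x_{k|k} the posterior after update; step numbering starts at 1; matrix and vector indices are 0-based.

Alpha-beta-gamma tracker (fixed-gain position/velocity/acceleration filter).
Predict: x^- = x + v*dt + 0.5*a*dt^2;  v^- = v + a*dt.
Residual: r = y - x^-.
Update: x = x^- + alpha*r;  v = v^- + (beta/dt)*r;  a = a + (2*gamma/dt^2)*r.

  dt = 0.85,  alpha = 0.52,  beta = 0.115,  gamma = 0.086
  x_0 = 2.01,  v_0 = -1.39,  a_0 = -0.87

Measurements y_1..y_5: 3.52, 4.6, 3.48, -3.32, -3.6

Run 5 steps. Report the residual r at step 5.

step 1: x_pred=0.5142  r=3.0058  x^+=2.0772  v^+=-1.7228  a^+=-0.1544
step 2: x_pred=0.5570  r=4.0430  x^+=2.6594  v^+=-1.3071  a^+=0.8080
step 3: x_pred=1.8402  r=1.6398  x^+=2.6929  v^+=-0.3984  a^+=1.1984
step 4: x_pred=2.7872  r=-6.1072  x^+=-0.3886  v^+=-0.2060  a^+=-0.2555
step 5: x_pred=-0.6560  r=-2.9440  x^+=-2.1869  v^+=-0.8215  a^+=-0.9563

resid = -2.9440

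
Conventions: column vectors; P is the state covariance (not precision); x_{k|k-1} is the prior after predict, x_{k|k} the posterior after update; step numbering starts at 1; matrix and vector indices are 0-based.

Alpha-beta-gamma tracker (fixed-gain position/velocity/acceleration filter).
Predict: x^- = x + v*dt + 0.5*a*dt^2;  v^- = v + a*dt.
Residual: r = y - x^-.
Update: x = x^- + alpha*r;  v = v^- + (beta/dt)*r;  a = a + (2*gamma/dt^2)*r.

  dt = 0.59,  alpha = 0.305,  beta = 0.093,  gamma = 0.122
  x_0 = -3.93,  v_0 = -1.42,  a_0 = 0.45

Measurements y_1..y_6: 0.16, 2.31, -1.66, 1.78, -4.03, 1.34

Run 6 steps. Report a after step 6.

step 1: x_pred=-4.6895  r=4.8495  x^+=-3.2104  v^+=-0.3901  a^+=3.8492
step 2: x_pred=-2.7706  r=5.0806  x^+=-1.2210  v^+=2.6818  a^+=7.4105
step 3: x_pred=1.6510  r=-3.3110  x^+=0.6412  v^+=6.5321  a^+=5.0896
step 4: x_pred=5.3809  r=-3.6009  x^+=4.2826  v^+=8.9673  a^+=2.5655
step 5: x_pred=10.0199  r=-14.0499  x^+=5.7347  v^+=8.2663  a^+=-7.2827
step 6: x_pred=9.3442  r=-8.0042  x^+=6.9029  v^+=2.7078  a^+=-12.8933

a_post = -12.8933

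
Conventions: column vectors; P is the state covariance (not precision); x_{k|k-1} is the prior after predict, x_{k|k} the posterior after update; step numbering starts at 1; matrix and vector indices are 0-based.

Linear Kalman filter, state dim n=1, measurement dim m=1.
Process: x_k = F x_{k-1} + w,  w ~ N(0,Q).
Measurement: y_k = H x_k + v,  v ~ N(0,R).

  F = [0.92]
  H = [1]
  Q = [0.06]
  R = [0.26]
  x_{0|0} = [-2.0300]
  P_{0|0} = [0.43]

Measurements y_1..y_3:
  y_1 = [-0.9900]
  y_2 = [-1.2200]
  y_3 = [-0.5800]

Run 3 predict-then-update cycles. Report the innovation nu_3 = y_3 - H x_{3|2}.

innov = [0.5412]

step 1: x^-=[-1.8676]  P^-=[0.4240]  S=[0.6840]  K=[0.6199]  nu=[0.8776]  x^+=[-1.3236]  P^+=[0.1612]
step 2: x^-=[-1.2177]  P^-=[0.1964]  S=[0.4564]  K=[0.4303]  nu=[-0.0023]  x^+=[-1.2187]  P^+=[0.1119]
step 3: x^-=[-1.1212]  P^-=[0.1547]  S=[0.4147]  K=[0.3730]  nu=[0.5412]  x^+=[-0.9193]  P^+=[0.0970]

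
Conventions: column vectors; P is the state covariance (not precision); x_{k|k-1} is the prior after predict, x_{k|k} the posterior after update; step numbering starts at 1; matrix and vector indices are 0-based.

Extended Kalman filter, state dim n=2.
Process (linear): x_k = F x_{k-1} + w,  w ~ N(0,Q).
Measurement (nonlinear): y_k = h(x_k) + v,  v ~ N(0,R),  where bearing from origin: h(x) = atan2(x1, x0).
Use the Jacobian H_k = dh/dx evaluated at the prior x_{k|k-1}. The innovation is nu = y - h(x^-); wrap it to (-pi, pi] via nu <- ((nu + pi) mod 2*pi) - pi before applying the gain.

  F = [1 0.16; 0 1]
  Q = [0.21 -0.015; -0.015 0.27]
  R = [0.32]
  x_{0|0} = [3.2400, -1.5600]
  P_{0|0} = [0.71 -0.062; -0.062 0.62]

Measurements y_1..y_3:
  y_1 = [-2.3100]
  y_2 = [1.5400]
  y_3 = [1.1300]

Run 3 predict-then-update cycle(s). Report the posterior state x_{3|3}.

x_post = [3.8500, -0.3389]

step 1: x^-=[2.9904, -1.5600]  P^-=[0.9160 0.0222; 0.0222 0.8900]  H_jac=[0.1371 0.2629]  S=[0.4003]  K=[0.3284; 0.5920]  nu=[-1.8292]  x^+=[2.3898, -2.6429]  P^+=[0.8729 -0.0556; -0.0556 0.7497]
step 2: x^-=[1.9669, -2.6429]  P^-=[1.0843 0.0493; 0.0493 1.0197]  H_jac=[0.2435 0.1812]  S=[0.4221]  K=[0.6466; 0.4662]  nu=[2.4710]  x^+=[3.5647, -1.4909]  P^+=[0.9078 -0.0779; -0.0779 0.9279]
step 3: x^-=[3.3262, -1.4909]  P^-=[1.1166 0.0555; 0.0555 1.1979]  H_jac=[0.1122 0.2503]  S=[0.4123]  K=[0.3376; 0.7426]  nu=[1.5514]  x^+=[3.8500, -0.3389]  P^+=[1.0696 -0.0478; -0.0478 0.9706]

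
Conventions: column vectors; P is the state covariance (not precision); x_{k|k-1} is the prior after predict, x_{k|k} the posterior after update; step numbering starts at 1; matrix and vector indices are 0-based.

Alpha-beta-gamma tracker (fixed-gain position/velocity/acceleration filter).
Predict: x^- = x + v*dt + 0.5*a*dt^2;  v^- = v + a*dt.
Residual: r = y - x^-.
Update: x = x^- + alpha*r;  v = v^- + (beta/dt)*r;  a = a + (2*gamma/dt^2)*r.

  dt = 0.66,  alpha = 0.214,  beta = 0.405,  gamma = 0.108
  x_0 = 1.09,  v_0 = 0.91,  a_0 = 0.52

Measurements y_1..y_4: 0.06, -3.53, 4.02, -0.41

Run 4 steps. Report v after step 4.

step 1: x_pred=1.8039  r=-1.7439  x^+=1.4307  v^+=0.1831  a^+=-0.3447
step 2: x_pred=1.4764  r=-5.0064  x^+=0.4051  v^+=-3.1165  a^+=-2.8273
step 3: x_pred=-2.2676  r=6.2876  x^+=-0.9221  v^+=-1.1242  a^+=0.2906
step 4: x_pred=-1.6008  r=1.1908  x^+=-1.3459  v^+=-0.2017  a^+=0.8810

v_post = -0.2017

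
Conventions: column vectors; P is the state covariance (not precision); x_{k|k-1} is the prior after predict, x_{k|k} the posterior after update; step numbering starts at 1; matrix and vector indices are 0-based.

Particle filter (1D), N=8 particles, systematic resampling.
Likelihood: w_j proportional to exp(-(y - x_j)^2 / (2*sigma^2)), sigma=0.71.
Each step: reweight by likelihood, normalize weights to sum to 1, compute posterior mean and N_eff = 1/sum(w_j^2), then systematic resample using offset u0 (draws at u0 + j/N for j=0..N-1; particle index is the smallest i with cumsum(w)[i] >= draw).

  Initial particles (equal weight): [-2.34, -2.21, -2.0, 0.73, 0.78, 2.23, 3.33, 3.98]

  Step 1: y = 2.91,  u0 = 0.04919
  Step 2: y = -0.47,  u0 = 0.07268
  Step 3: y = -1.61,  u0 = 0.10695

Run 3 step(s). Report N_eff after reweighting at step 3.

step 1: w=[0.0000, 0.0000, 0.0000, 0.0049, 0.0061, 0.3487, 0.4631, 0.1772]  mean=3.0331  Neff=2.7214  idx=[5, 5, 5, 6, 6, 6, 6, 7]
step 2: w=[0.3330, 0.3330, 0.3330, 0.0003, 0.0003, 0.0003, 0.0003, 0.0000]  mean=2.2312  Neff=3.0067  idx=[0, 0, 0, 1, 1, 2, 2, 2]
step 3: w=[0.1250, 0.1250, 0.1250, 0.1250, 0.1250, 0.1250, 0.1250, 0.1250]  mean=2.2300  Neff=8.0000  idx=[0, 1, 2, 3, 4, 5, 6, 7]

N_eff = 8.0000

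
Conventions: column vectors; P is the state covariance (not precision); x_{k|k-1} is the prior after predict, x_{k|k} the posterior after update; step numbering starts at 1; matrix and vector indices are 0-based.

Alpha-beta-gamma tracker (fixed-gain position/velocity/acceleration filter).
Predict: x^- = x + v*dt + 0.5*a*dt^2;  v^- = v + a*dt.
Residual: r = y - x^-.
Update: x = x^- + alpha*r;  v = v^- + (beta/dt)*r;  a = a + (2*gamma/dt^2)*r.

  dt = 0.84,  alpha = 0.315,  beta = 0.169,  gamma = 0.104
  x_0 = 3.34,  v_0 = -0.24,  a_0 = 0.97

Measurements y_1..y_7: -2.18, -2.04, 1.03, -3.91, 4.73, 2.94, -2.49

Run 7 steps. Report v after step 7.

step 1: x_pred=3.4806  r=-5.6606  x^+=1.6975  v^+=-0.5641  a^+=-0.6987
step 2: x_pred=0.9772  r=-3.0172  x^+=0.0268  v^+=-1.7580  a^+=-1.5881
step 3: x_pred=-2.0102  r=3.0402  x^+=-1.0525  v^+=-2.4803  a^+=-0.6919
step 4: x_pred=-3.3801  r=-0.5299  x^+=-3.5470  v^+=-3.1681  a^+=-0.8481
step 5: x_pred=-6.5074  r=11.2374  x^+=-2.9676  v^+=-1.6197  a^+=2.4645
step 6: x_pred=-3.4587  r=6.3987  x^+=-1.4431  v^+=1.7379  a^+=4.3508
step 7: x_pred=1.5517  r=-4.0417  x^+=0.2785  v^+=4.5794  a^+=3.1593

v_post = 4.5794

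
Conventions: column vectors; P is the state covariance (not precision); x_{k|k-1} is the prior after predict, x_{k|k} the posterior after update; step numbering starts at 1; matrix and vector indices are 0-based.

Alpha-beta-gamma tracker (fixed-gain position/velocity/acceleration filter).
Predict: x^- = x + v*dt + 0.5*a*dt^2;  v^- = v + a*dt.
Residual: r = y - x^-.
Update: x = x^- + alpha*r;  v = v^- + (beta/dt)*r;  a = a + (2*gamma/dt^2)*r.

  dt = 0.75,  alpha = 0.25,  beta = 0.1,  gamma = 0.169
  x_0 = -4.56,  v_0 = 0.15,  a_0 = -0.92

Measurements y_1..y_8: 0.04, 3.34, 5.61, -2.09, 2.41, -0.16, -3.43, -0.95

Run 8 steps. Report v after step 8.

v_post = -32.1166

step 1: x_pred=-4.7062  r=4.7462  x^+=-3.5197  v^+=0.0928  a^+=1.9320
step 2: x_pred=-2.9067  r=6.2467  x^+=-1.3450  v^+=2.3747  a^+=5.6855
step 3: x_pred=2.0351  r=3.5749  x^+=2.9288  v^+=7.1155  a^+=7.8337
step 4: x_pred=10.4687  r=-12.5587  x^+=7.3290  v^+=11.3163  a^+=0.2873
step 5: x_pred=15.8970  r=-13.4870  x^+=12.5253  v^+=9.7335  a^+=-7.8169
step 6: x_pred=17.6269  r=-17.7869  x^+=13.1802  v^+=1.4993  a^+=-18.5048
step 7: x_pred=9.1001  r=-12.5301  x^+=5.9676  v^+=-14.0500  a^+=-26.0340
step 8: x_pred=-11.8920  r=10.9420  x^+=-9.1565  v^+=-32.1166  a^+=-19.4591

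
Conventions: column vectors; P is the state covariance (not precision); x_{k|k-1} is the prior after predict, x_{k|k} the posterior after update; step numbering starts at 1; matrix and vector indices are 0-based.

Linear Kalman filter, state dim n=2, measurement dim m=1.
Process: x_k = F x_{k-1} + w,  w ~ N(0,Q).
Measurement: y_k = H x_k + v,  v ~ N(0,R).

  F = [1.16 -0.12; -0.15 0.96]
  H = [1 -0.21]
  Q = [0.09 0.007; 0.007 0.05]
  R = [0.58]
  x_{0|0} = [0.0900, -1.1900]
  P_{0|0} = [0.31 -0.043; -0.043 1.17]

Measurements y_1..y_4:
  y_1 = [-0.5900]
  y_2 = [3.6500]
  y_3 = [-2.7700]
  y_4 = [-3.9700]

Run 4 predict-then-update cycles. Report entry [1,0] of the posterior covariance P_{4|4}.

step 1: x^-=[0.2472, -1.1559]  P^-=[0.5360 -0.2304; -0.2304 1.1476]  S=[1.2633]  K=[0.4625; -0.3731]  nu=[-1.0799]  x^+=[-0.2523, -0.7529]  P^+=[0.2657 -0.0123; -0.0123 0.9717]
step 2: x^-=[-0.2023, -0.6850]  P^-=[0.4649 -0.1651; -0.1651 0.9551]  S=[1.1564]  K=[0.4320; -0.3163]  nu=[3.7085]  x^+=[1.3999, -1.8578]  P^+=[0.2491 -0.0071; -0.0071 0.8394]
step 3: x^-=[1.8468, -1.9935]  P^-=[0.4392 -0.1411; -0.1411 0.8313]  S=[1.1152]  K=[0.4205; -0.2831]  nu=[-5.0354]  x^+=[-0.2704, -0.5680]  P^+=[0.2421 -0.0084; -0.0084 0.7419]
step 4: x^-=[-0.2455, -0.5047]  P^-=[0.4288 -0.1301; -0.1301 0.7416]  S=[1.0961]  K=[0.4161; -0.2608]  nu=[-3.8305]  x^+=[-1.8394, 0.4942]  P^+=[0.2390 -0.0112; -0.0112 0.6671]

P_post[1,0] = -0.0112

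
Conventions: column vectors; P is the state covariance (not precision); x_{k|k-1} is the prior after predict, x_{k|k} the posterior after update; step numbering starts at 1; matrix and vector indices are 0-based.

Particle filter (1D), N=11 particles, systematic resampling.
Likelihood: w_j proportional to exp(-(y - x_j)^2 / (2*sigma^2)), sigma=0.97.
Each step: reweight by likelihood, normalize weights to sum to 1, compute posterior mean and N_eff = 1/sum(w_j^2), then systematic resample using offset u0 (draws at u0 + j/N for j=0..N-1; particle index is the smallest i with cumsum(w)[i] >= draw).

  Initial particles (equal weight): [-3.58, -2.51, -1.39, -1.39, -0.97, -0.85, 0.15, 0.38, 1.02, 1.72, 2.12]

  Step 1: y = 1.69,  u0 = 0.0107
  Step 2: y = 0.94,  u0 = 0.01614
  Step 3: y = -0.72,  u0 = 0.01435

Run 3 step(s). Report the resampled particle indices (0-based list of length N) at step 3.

step 1: w=[0.0000, 0.0000, 0.0019, 0.0019, 0.0068, 0.0094, 0.0822, 0.1165, 0.2285, 0.2899, 0.2629]  mean=1.3258  Neff=4.4277  idx=[5, 6, 7, 8, 8, 9, 9, 9, 10, 10, 10]
step 2: w=[0.0248, 0.0978, 0.1153, 0.1357, 0.1357, 0.0986, 0.0986, 0.0986, 0.0650, 0.0650, 0.0650]  mean=1.2362  Neff=9.7915  idx=[0, 1, 2, 3, 4, 4, 5, 6, 7, 8, 9]
step 3: w=[0.3371, 0.2275, 0.1788, 0.0681, 0.0681, 0.0681, 0.0144, 0.0144, 0.0144, 0.0047, 0.0047]  mean=0.1178  Neff=4.7195  idx=[0, 0, 0, 0, 1, 1, 1, 2, 2, 4, 5]

resampled_idx = [0, 0, 0, 0, 1, 1, 1, 2, 2, 4, 5]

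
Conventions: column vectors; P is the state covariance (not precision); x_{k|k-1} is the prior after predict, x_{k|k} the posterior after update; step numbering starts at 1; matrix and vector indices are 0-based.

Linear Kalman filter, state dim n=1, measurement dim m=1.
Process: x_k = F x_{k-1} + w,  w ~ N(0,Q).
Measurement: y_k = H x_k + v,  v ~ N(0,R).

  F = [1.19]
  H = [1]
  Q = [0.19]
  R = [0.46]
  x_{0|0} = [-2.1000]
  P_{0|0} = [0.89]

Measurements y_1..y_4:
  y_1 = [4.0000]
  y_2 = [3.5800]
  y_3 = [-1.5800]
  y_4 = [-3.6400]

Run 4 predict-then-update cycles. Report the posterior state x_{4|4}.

step 1: x^-=[-2.4990]  P^-=[1.4503]  S=[1.9103]  K=[0.7592]  nu=[6.4990]  x^+=[2.4351]  P^+=[0.3492]
step 2: x^-=[2.8977]  P^-=[0.6845]  S=[1.1445]  K=[0.5981]  nu=[0.6823]  x^+=[3.3058]  P^+=[0.2751]
step 3: x^-=[3.9339]  P^-=[0.5796]  S=[1.0396]  K=[0.5575]  nu=[-5.5139]  x^+=[0.8598]  P^+=[0.2565]
step 4: x^-=[1.0231]  P^-=[0.5532]  S=[1.0132]  K=[0.5460]  nu=[-4.6631]  x^+=[-1.5229]  P^+=[0.2512]

x_post = [-1.5229]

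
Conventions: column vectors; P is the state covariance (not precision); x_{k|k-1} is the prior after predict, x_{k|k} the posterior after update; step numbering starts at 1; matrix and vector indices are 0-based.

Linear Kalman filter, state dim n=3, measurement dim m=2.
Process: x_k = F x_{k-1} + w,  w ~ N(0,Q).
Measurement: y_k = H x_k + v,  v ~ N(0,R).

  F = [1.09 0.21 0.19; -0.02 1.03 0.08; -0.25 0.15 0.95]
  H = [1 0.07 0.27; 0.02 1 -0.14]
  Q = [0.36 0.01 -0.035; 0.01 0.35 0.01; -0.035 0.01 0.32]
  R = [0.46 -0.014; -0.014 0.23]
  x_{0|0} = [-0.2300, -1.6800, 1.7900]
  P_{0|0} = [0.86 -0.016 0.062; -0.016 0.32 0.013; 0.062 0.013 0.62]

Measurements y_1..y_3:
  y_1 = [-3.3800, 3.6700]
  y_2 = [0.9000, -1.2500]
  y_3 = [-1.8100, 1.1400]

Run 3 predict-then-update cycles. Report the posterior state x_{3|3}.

x_post = [-1.5600, 1.0449, 1.9516]

step 1: x^-=[-0.2634, -1.5826, 1.5060]  P^-=[1.4377 0.0599 -0.0849; 0.0599 0.6964 0.1255; -0.0849 0.1255 0.9160]  S=[1.9351 0.1330; 0.1330 0.9127]  K=[0.7330 0.0034; 0.0227 0.7418; 0.0897 -0.0179]  nu=[-3.4124, 5.4687]  x^+=[-2.7462, 2.3966, 1.1018]  P^+=[0.3972 -0.0469 -0.2104; -0.0469 0.1887 0.1249; -0.2104 0.1249 0.9005]
step 2: x^-=[-2.2807, 2.6116, 2.0928]  P^-=[0.7741 0.0124 -0.1593; 0.0124 0.5793 0.2537; -0.1593 0.2537 1.3008]  S=[1.2571 0.0928; 0.0928 0.7655]  K=[0.5827 -0.0050; 0.0446 0.7053; 0.1616 0.0698]  nu=[2.4328, -3.5230]  x^+=[-0.8455, 0.2352, 2.2402]  P^+=[0.3479 -0.0556 -0.2811; -0.0556 0.1902 0.1961; -0.2811 0.1961 1.2622]
step 3: x^-=[-0.4466, 0.4384, 2.3748]  P^-=[0.7010 0.0187 -0.1352; 0.0187 0.5955 0.3568; -0.1352 0.3568 1.6787]  S=[1.2294 0.1080; 0.1080 0.7603]  K=[0.5424 -0.0091; 0.0652 0.7088; 0.2686 0.1184]  nu=[-2.0353, 1.0430]  x^+=[-1.5600, 1.0449, 1.9516]  P^+=[0.3404 -0.0613 -0.3202; -0.0613 0.1983 0.2500; -0.3202 0.2500 1.5725]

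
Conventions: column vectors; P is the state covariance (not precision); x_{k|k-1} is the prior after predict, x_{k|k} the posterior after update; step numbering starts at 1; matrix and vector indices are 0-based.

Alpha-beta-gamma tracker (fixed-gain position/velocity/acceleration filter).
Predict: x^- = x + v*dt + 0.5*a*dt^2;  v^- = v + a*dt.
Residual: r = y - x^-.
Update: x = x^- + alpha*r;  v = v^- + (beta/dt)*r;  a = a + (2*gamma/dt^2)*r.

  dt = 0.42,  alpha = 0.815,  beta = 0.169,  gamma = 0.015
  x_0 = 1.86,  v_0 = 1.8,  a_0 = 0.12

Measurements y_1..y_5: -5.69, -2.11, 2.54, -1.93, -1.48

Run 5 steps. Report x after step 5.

step 1: x_pred=2.6266  r=-8.3166  x^+=-4.1514  v^+=-1.4960  a^+=-1.2944
step 2: x_pred=-4.8939  r=2.7839  x^+=-2.6250  v^+=-0.9195  a^+=-0.8209
step 3: x_pred=-3.0836  r=5.6236  x^+=1.4996  v^+=0.9986  a^+=0.1355
step 4: x_pred=1.9310  r=-3.8610  x^+=-1.2157  v^+=-0.4981  a^+=-0.5212
step 5: x_pred=-1.4709  r=-0.0091  x^+=-1.4783  v^+=-0.7207  a^+=-0.5227

x_post = -1.4783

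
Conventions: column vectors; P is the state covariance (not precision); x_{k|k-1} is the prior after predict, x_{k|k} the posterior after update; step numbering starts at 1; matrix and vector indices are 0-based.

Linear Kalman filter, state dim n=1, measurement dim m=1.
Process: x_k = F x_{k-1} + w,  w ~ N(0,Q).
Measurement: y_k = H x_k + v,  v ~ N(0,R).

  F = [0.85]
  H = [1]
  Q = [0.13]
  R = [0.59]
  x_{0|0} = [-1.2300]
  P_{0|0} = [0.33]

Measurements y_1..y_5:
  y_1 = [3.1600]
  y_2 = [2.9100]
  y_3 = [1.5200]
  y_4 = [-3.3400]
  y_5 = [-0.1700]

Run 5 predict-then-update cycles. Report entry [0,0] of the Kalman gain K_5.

step 1: x^-=[-1.0455]  P^-=[0.3684]  S=[0.9584]  K=[0.3844]  nu=[4.2055]  x^+=[0.5711]  P^+=[0.2268]
step 2: x^-=[0.4855]  P^-=[0.2939]  S=[0.8839]  K=[0.3325]  nu=[2.4245]  x^+=[1.2916]  P^+=[0.1962]
step 3: x^-=[1.0978]  P^-=[0.2717]  S=[0.8617]  K=[0.3153]  nu=[0.4222]  x^+=[1.2309]  P^+=[0.1860]
step 4: x^-=[1.0463]  P^-=[0.2644]  S=[0.8544]  K=[0.3095]  nu=[-4.3863]  x^+=[-0.3111]  P^+=[0.1826]
step 5: x^-=[-0.2645]  P^-=[0.2619]  S=[0.8519]  K=[0.3074]  nu=[0.0945]  x^+=[-0.2354]  P^+=[0.1814]

K[0,0] = 0.3074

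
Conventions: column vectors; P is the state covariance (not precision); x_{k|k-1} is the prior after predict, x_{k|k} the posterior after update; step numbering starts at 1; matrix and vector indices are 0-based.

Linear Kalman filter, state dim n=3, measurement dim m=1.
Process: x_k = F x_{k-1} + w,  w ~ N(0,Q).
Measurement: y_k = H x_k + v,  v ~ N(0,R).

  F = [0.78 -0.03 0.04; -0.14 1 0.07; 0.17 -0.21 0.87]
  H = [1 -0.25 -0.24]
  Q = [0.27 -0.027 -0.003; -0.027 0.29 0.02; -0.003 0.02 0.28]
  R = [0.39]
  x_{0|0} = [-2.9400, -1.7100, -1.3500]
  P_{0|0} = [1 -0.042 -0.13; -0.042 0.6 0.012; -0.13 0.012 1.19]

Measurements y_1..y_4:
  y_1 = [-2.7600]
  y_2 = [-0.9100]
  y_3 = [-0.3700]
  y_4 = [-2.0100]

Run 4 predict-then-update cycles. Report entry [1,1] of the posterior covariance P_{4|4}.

P_post[1,1] = 1.3295

step 1: x^-=[-2.2959, -1.3929, -1.3152]  P^-=[0.8747 -0.1897 0.0924; -0.1897 0.9314 -0.0412; 0.0924 -0.0412 1.1962]  S=[1.4374]  K=[0.6261; -0.2871; -0.1283]  nu=[-1.1280]  x^+=[-3.0021, -1.0690, -1.1705]  P^+=[0.3112 0.0687 0.2078; 0.0687 0.8129 -0.0941; 0.2078 -0.0941 1.1726]
step 2: x^-=[-2.3564, -0.7307, -1.3042]  P^-=[0.4719 -0.0216 0.2183; -0.0216 1.0783 -0.1764; 0.2183 -0.1764 1.3033]  S=[0.8893]  K=[0.4779; -0.2799; -0.0567]  nu=[0.9507]  x^+=[-1.9021, -0.9967, -1.3581]  P^+=[0.2689 0.0973 0.2424; 0.0973 1.0086 -0.1905; 0.2424 -0.1905 1.3005]
step 3: x^-=[-1.5080, -0.8255, -1.2955]  P^-=[0.4476 -0.0020 0.2405; -0.0020 1.2516 -0.2892; 0.2405 -0.2892 1.4509]  S=[0.8502]  K=[0.4591; -0.2888; -0.0416]  nu=[0.6207]  x^+=[-1.2230, -1.0048, -1.3214]  P^+=[0.2684 0.1107 0.2568; 0.1107 1.1807 -0.2994; 0.2568 -0.2994 1.4494]
step 4: x^-=[-0.9767, -0.9260, -1.1465]  P^-=[0.4482 0.0004 0.2581; 0.0004 1.4051 -0.4083; 0.2581 -0.4083 1.6144]  S=[0.8460]  K=[0.4565; -0.2990; -0.0323]  nu=[-1.5400]  x^+=[-1.6797, -0.4656, -1.0969]  P^+=[0.2719 0.1158 0.2705; 0.1158 1.3295 -0.4164; 0.2705 -0.4164 1.6135]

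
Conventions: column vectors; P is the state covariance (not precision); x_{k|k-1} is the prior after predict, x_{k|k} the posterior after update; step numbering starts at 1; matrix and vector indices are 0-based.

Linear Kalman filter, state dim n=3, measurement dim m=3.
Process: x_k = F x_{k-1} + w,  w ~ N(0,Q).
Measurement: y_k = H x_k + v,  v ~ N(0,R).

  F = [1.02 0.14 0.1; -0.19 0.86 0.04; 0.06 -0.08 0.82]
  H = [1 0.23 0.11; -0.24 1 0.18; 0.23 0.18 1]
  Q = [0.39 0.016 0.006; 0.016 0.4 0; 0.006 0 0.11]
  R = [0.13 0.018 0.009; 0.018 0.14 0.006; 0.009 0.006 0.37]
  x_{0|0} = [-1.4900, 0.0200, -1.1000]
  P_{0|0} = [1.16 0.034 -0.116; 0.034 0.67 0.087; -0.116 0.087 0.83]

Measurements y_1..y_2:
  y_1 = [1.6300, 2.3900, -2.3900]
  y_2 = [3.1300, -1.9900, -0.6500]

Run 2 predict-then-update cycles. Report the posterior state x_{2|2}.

x_post = [3.0970, -0.2475, -1.6298]

step 1: x^-=[-1.6270, 0.2563, -0.9930]  P^-=[1.6068 -0.0905 0.0466; -0.0905 0.9354 0.0490; 0.0466 0.0490 0.6534]  S=[1.7653 -0.2104 0.5282; -0.2104 1.2461 0.2278; 0.5282 0.2278 1.1703]  K=[0.8776 -0.2252 -0.0105; 0.1959 0.8229 -0.0806; -0.1159 -0.0098 0.6292]  nu=[3.3073, 1.9220, -1.0689]  x^+=[0.8540, 2.5719, -2.0678]  P^+=[0.1093 0.0150 -0.0252; 0.0150 0.1309 -0.0501; -0.0252 -0.0501 0.2465]
step 2: x^-=[1.0244, 1.9668, -1.8501]  P^-=[0.5065 0.0192 0.0038; 0.0192 0.4932 -0.0325; 0.0038 -0.0325 0.2809]  S=[0.6739 0.0292 0.1770; 0.0292 0.6502 0.0867; 0.1770 0.0867 0.6854]  K=[0.7651 -0.1917 0.0071; 0.1724 0.7413 -0.0497; -0.0699 -0.0270 0.4241]  nu=[1.8567, -3.3779, 0.6105]  x^+=[3.0970, -0.2475, -1.6298]  P^+=[0.0949 0.0126 -0.0157; 0.0126 0.1161 -0.0362; -0.0157 -0.0362 0.1663]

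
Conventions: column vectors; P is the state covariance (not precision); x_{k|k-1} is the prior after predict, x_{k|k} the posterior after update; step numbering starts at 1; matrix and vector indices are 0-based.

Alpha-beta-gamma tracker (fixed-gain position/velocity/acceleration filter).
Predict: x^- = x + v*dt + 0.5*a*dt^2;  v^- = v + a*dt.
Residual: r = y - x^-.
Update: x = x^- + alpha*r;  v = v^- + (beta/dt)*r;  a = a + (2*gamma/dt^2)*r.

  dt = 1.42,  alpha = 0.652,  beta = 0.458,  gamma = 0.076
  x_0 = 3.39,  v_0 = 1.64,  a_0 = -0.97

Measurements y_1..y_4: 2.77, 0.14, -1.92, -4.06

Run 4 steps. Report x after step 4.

x_post = -5.7179

step 1: x_pred=4.7408  r=-1.9708  x^+=3.4559  v^+=-0.3731  a^+=-1.1186
step 2: x_pred=1.7984  r=-1.6584  x^+=0.7171  v^+=-2.4963  a^+=-1.2436
step 3: x_pred=-4.0814  r=2.1614  x^+=-2.6722  v^+=-3.5651  a^+=-1.0806
step 4: x_pred=-8.8241  r=4.7641  x^+=-5.7179  v^+=-3.5630  a^+=-0.7215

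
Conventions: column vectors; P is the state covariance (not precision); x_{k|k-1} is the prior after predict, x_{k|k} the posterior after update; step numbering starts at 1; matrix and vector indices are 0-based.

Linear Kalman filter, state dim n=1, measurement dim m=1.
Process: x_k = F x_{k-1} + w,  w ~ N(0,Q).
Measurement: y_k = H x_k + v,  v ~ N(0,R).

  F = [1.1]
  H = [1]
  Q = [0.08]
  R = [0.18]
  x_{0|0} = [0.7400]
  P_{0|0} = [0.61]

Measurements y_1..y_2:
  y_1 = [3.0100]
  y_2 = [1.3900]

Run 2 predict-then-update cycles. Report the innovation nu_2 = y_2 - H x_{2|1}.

step 1: x^-=[0.8140]  P^-=[0.8181]  S=[0.9981]  K=[0.8197]  nu=[2.1960]  x^+=[2.6140]  P^+=[0.1475]
step 2: x^-=[2.8754]  P^-=[0.2585]  S=[0.4385]  K=[0.5895]  nu=[-1.4854]  x^+=[1.9997]  P^+=[0.1061]

innov = [-1.4854]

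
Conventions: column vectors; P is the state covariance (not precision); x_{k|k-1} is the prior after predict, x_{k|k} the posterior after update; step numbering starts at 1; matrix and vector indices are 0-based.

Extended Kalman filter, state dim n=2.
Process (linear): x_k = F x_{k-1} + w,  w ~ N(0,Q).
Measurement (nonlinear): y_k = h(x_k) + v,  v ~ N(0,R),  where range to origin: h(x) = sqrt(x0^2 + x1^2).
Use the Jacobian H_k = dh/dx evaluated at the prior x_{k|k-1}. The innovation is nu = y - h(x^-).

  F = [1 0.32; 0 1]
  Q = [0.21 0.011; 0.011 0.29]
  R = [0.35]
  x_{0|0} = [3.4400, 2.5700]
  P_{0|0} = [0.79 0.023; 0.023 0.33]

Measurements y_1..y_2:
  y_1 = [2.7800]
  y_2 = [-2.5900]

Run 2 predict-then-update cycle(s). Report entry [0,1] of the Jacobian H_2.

H_jac[0,1] = 0.4900

step 1: x^-=[4.2624, 2.5700]  P^-=[1.0485 0.1396; 0.1396 0.6200]  H_jac=[0.8564 0.5164]  S=[1.4077]  K=[0.6891; 0.3123]  nu=[-2.1972]  x^+=[2.7484, 1.8837]  P^+=[0.3801 -0.1634; -0.1634 0.4827]
step 2: x^-=[3.3512, 1.8837]  P^-=[0.5350 0.0021; 0.0021 0.7727]  H_jac=[0.8717 0.4900]  S=[0.9438]  K=[0.4952; 0.4031]  nu=[-6.4343]  x^+=[0.1649, -0.7097]  P^+=[0.3035 -0.1863; -0.1863 0.6193]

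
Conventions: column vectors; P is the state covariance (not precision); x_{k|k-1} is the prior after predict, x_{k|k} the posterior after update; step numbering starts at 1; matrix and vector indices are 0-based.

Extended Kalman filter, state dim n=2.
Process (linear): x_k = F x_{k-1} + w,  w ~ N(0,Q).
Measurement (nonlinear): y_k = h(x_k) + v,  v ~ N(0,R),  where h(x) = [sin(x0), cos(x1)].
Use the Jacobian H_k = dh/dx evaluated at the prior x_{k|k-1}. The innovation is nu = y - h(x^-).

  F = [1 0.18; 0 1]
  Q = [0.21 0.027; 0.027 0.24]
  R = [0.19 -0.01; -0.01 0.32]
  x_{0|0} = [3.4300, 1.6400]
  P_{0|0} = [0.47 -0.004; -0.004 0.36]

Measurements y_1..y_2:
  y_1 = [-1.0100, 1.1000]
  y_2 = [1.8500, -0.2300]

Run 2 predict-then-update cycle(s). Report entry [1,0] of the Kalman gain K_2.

K[1,0] = -0.0815

step 1: x^-=[3.7252, 1.6400]  P^-=[0.6902 0.0878; 0.0878 0.6000]  H_jac=[-0.8345 0.0000; 0.0000 -0.9976]  S=[0.6706 0.0631; 0.0631 0.9171]  K=[-0.8554 -0.0367; -0.0482 -0.6493]  nu=[-0.4590, 1.1691]  x^+=[4.0749, 0.9029]  P^+=[0.1943 0.0032; 0.0032 0.2078]
step 2: x^-=[4.2375, 0.9029]  P^-=[0.4122 0.0676; 0.0676 0.4478]  H_jac=[-0.4573 0.0000; 0.0000 -0.7851]  S=[0.2762 0.0143; 0.0143 0.5961]  K=[-0.6787 -0.0728; -0.0815 -0.5879]  nu=[2.7393, -0.8493]  x^+=[2.4401, 1.1789]  P^+=[0.2804 0.0210; 0.0210 0.2386]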